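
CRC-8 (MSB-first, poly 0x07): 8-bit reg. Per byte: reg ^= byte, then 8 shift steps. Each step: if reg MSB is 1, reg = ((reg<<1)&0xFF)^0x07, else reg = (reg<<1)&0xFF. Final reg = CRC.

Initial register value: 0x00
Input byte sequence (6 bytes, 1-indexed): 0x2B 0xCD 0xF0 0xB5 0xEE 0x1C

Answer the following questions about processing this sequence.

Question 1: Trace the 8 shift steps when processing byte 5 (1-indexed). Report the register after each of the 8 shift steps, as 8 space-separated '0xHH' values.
After byte 1 (0x2B): reg=0xD1
After byte 2 (0xCD): reg=0x54
After byte 3 (0xF0): reg=0x75
After byte 4 (0xB5): reg=0x4E
Register before byte 5: 0x4E
After XOR with byte 0xEE: 0xA0

Answer: 0x47 0x8E 0x1B 0x36 0x6C 0xD8 0xB7 0x69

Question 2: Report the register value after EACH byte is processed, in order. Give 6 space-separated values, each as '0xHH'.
0xD1 0x54 0x75 0x4E 0x69 0x4C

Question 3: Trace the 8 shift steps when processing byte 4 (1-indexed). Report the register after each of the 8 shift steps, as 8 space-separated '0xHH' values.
After byte 1 (0x2B): reg=0xD1
After byte 2 (0xCD): reg=0x54
After byte 3 (0xF0): reg=0x75
Register before byte 4: 0x75
After XOR with byte 0xB5: 0xC0

Answer: 0x87 0x09 0x12 0x24 0x48 0x90 0x27 0x4E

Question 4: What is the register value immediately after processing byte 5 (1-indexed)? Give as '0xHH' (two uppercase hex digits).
Answer: 0x69

Derivation:
After byte 1 (0x2B): reg=0xD1
After byte 2 (0xCD): reg=0x54
After byte 3 (0xF0): reg=0x75
After byte 4 (0xB5): reg=0x4E
After byte 5 (0xEE): reg=0x69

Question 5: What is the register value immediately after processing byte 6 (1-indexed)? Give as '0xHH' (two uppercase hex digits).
Answer: 0x4C

Derivation:
After byte 1 (0x2B): reg=0xD1
After byte 2 (0xCD): reg=0x54
After byte 3 (0xF0): reg=0x75
After byte 4 (0xB5): reg=0x4E
After byte 5 (0xEE): reg=0x69
After byte 6 (0x1C): reg=0x4C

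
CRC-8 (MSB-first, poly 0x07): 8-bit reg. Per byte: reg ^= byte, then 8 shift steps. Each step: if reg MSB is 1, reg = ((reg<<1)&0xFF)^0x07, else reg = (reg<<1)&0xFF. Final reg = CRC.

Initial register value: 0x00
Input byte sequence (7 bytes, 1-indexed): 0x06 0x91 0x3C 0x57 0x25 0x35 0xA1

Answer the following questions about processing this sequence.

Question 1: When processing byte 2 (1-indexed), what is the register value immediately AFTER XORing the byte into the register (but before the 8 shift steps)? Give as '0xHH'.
Answer: 0x83

Derivation:
Register before byte 2: 0x12
Byte 2: 0x91
0x12 XOR 0x91 = 0x83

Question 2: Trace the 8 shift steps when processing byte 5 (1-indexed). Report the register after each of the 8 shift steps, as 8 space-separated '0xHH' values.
After byte 1 (0x06): reg=0x12
After byte 2 (0x91): reg=0x80
After byte 3 (0x3C): reg=0x3D
After byte 4 (0x57): reg=0x11
Register before byte 5: 0x11
After XOR with byte 0x25: 0x34

Answer: 0x68 0xD0 0xA7 0x49 0x92 0x23 0x46 0x8C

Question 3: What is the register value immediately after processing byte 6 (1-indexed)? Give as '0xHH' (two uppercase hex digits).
Answer: 0x26

Derivation:
After byte 1 (0x06): reg=0x12
After byte 2 (0x91): reg=0x80
After byte 3 (0x3C): reg=0x3D
After byte 4 (0x57): reg=0x11
After byte 5 (0x25): reg=0x8C
After byte 6 (0x35): reg=0x26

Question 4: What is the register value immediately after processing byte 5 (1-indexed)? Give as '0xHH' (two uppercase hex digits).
After byte 1 (0x06): reg=0x12
After byte 2 (0x91): reg=0x80
After byte 3 (0x3C): reg=0x3D
After byte 4 (0x57): reg=0x11
After byte 5 (0x25): reg=0x8C

Answer: 0x8C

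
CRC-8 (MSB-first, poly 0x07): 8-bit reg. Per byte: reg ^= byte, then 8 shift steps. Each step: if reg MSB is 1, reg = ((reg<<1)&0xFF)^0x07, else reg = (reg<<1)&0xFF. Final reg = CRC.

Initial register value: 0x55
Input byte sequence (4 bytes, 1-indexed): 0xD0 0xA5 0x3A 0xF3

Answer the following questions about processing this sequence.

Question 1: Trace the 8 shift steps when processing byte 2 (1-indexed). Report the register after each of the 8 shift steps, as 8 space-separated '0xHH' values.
After byte 1 (0xD0): reg=0x92
Register before byte 2: 0x92
After XOR with byte 0xA5: 0x37

Answer: 0x6E 0xDC 0xBF 0x79 0xF2 0xE3 0xC1 0x85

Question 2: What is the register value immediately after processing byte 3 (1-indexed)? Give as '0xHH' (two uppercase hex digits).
After byte 1 (0xD0): reg=0x92
After byte 2 (0xA5): reg=0x85
After byte 3 (0x3A): reg=0x34

Answer: 0x34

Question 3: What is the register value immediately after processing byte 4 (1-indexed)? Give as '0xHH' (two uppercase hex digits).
Answer: 0x5B

Derivation:
After byte 1 (0xD0): reg=0x92
After byte 2 (0xA5): reg=0x85
After byte 3 (0x3A): reg=0x34
After byte 4 (0xF3): reg=0x5B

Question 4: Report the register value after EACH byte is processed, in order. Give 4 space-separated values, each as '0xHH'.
0x92 0x85 0x34 0x5B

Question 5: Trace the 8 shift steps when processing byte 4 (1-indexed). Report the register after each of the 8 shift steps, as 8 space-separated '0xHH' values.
After byte 1 (0xD0): reg=0x92
After byte 2 (0xA5): reg=0x85
After byte 3 (0x3A): reg=0x34
Register before byte 4: 0x34
After XOR with byte 0xF3: 0xC7

Answer: 0x89 0x15 0x2A 0x54 0xA8 0x57 0xAE 0x5B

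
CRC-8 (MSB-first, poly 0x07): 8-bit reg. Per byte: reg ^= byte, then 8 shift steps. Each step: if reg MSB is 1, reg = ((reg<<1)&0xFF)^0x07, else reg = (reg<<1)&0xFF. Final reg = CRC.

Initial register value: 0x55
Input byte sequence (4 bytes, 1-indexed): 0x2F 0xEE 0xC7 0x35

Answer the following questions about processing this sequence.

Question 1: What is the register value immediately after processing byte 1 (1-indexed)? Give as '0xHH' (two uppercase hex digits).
After byte 1 (0x2F): reg=0x61

Answer: 0x61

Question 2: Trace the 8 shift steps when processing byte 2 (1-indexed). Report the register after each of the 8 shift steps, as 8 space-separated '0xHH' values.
After byte 1 (0x2F): reg=0x61
Register before byte 2: 0x61
After XOR with byte 0xEE: 0x8F

Answer: 0x19 0x32 0x64 0xC8 0x97 0x29 0x52 0xA4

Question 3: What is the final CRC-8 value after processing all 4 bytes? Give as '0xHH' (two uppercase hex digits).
After byte 1 (0x2F): reg=0x61
After byte 2 (0xEE): reg=0xA4
After byte 3 (0xC7): reg=0x2E
After byte 4 (0x35): reg=0x41

Answer: 0x41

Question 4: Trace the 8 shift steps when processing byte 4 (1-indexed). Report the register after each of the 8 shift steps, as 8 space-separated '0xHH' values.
Answer: 0x36 0x6C 0xD8 0xB7 0x69 0xD2 0xA3 0x41

Derivation:
After byte 1 (0x2F): reg=0x61
After byte 2 (0xEE): reg=0xA4
After byte 3 (0xC7): reg=0x2E
Register before byte 4: 0x2E
After XOR with byte 0x35: 0x1B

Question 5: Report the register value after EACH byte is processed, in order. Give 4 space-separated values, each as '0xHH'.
0x61 0xA4 0x2E 0x41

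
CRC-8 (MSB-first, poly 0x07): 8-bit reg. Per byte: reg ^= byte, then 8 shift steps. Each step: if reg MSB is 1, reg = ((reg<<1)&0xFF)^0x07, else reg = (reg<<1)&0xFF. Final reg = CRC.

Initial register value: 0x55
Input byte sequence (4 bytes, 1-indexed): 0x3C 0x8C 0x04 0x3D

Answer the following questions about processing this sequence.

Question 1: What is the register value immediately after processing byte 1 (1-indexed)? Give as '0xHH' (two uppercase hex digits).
After byte 1 (0x3C): reg=0x18

Answer: 0x18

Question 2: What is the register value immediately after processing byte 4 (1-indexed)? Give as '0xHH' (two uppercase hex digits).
After byte 1 (0x3C): reg=0x18
After byte 2 (0x8C): reg=0xE5
After byte 3 (0x04): reg=0xA9
After byte 4 (0x3D): reg=0xE5

Answer: 0xE5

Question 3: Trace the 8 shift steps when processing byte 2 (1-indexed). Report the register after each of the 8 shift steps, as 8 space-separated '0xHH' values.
After byte 1 (0x3C): reg=0x18
Register before byte 2: 0x18
After XOR with byte 0x8C: 0x94

Answer: 0x2F 0x5E 0xBC 0x7F 0xFE 0xFB 0xF1 0xE5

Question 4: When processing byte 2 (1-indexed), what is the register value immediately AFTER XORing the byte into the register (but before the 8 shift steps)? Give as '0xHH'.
Answer: 0x94

Derivation:
Register before byte 2: 0x18
Byte 2: 0x8C
0x18 XOR 0x8C = 0x94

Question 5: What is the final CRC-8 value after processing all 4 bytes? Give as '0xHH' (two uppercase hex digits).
Answer: 0xE5

Derivation:
After byte 1 (0x3C): reg=0x18
After byte 2 (0x8C): reg=0xE5
After byte 3 (0x04): reg=0xA9
After byte 4 (0x3D): reg=0xE5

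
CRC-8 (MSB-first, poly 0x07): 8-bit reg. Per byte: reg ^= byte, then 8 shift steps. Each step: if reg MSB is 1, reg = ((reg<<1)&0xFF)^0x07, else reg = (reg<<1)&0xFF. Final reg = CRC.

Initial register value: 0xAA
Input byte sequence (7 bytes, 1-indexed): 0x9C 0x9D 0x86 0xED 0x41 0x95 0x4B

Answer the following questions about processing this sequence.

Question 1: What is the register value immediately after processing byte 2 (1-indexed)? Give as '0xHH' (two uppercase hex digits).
Answer: 0x5D

Derivation:
After byte 1 (0x9C): reg=0x82
After byte 2 (0x9D): reg=0x5D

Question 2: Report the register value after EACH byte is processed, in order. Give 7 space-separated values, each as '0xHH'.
0x82 0x5D 0x0F 0xA0 0xA9 0xB4 0xF3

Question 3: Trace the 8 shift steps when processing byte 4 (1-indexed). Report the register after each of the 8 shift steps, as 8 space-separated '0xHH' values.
Answer: 0xC3 0x81 0x05 0x0A 0x14 0x28 0x50 0xA0

Derivation:
After byte 1 (0x9C): reg=0x82
After byte 2 (0x9D): reg=0x5D
After byte 3 (0x86): reg=0x0F
Register before byte 4: 0x0F
After XOR with byte 0xED: 0xE2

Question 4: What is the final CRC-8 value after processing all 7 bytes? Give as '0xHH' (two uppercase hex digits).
After byte 1 (0x9C): reg=0x82
After byte 2 (0x9D): reg=0x5D
After byte 3 (0x86): reg=0x0F
After byte 4 (0xED): reg=0xA0
After byte 5 (0x41): reg=0xA9
After byte 6 (0x95): reg=0xB4
After byte 7 (0x4B): reg=0xF3

Answer: 0xF3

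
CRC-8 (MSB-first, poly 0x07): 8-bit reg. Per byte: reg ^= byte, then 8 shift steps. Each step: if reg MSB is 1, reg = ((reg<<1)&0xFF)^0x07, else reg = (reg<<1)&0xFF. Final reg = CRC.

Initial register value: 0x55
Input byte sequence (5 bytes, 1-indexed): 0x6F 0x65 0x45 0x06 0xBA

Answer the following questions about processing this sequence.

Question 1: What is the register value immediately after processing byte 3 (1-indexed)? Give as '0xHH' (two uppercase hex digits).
After byte 1 (0x6F): reg=0xA6
After byte 2 (0x65): reg=0x47
After byte 3 (0x45): reg=0x0E

Answer: 0x0E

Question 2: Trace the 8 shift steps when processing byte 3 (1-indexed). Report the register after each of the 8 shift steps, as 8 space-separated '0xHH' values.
Answer: 0x04 0x08 0x10 0x20 0x40 0x80 0x07 0x0E

Derivation:
After byte 1 (0x6F): reg=0xA6
After byte 2 (0x65): reg=0x47
Register before byte 3: 0x47
After XOR with byte 0x45: 0x02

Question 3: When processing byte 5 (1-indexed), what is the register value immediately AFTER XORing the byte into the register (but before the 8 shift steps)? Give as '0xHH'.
Register before byte 5: 0x38
Byte 5: 0xBA
0x38 XOR 0xBA = 0x82

Answer: 0x82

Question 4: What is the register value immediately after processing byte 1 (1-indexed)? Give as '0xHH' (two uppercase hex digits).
Answer: 0xA6

Derivation:
After byte 1 (0x6F): reg=0xA6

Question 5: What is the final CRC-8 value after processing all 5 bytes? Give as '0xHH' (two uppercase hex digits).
After byte 1 (0x6F): reg=0xA6
After byte 2 (0x65): reg=0x47
After byte 3 (0x45): reg=0x0E
After byte 4 (0x06): reg=0x38
After byte 5 (0xBA): reg=0x87

Answer: 0x87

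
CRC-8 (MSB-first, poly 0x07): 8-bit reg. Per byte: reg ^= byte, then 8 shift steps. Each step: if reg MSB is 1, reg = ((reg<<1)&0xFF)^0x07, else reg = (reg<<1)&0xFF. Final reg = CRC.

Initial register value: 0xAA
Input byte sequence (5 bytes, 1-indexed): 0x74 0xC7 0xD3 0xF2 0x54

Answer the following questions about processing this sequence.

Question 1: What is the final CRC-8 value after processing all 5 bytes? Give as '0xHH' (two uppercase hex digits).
Answer: 0xF0

Derivation:
After byte 1 (0x74): reg=0x14
After byte 2 (0xC7): reg=0x37
After byte 3 (0xD3): reg=0xB2
After byte 4 (0xF2): reg=0xC7
After byte 5 (0x54): reg=0xF0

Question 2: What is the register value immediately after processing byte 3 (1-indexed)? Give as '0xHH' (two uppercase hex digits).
After byte 1 (0x74): reg=0x14
After byte 2 (0xC7): reg=0x37
After byte 3 (0xD3): reg=0xB2

Answer: 0xB2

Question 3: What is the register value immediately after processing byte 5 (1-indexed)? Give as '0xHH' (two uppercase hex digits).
After byte 1 (0x74): reg=0x14
After byte 2 (0xC7): reg=0x37
After byte 3 (0xD3): reg=0xB2
After byte 4 (0xF2): reg=0xC7
After byte 5 (0x54): reg=0xF0

Answer: 0xF0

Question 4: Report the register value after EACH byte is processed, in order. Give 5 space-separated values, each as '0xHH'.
0x14 0x37 0xB2 0xC7 0xF0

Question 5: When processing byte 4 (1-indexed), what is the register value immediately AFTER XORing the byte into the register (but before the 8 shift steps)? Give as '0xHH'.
Answer: 0x40

Derivation:
Register before byte 4: 0xB2
Byte 4: 0xF2
0xB2 XOR 0xF2 = 0x40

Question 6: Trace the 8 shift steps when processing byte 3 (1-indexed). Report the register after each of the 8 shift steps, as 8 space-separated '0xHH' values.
After byte 1 (0x74): reg=0x14
After byte 2 (0xC7): reg=0x37
Register before byte 3: 0x37
After XOR with byte 0xD3: 0xE4

Answer: 0xCF 0x99 0x35 0x6A 0xD4 0xAF 0x59 0xB2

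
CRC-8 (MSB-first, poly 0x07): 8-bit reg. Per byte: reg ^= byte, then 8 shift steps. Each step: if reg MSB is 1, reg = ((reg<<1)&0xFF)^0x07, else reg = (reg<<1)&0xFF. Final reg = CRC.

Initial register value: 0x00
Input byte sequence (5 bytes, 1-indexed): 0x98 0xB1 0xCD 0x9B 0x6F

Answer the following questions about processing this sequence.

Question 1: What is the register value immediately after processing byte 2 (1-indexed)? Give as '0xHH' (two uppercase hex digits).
Answer: 0x57

Derivation:
After byte 1 (0x98): reg=0xC1
After byte 2 (0xB1): reg=0x57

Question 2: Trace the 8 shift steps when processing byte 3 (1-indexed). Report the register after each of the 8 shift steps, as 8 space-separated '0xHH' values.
After byte 1 (0x98): reg=0xC1
After byte 2 (0xB1): reg=0x57
Register before byte 3: 0x57
After XOR with byte 0xCD: 0x9A

Answer: 0x33 0x66 0xCC 0x9F 0x39 0x72 0xE4 0xCF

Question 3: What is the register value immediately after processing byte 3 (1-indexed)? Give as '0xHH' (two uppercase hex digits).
After byte 1 (0x98): reg=0xC1
After byte 2 (0xB1): reg=0x57
After byte 3 (0xCD): reg=0xCF

Answer: 0xCF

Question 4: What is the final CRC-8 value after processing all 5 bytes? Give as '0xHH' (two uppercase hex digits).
After byte 1 (0x98): reg=0xC1
After byte 2 (0xB1): reg=0x57
After byte 3 (0xCD): reg=0xCF
After byte 4 (0x9B): reg=0xAB
After byte 5 (0x6F): reg=0x52

Answer: 0x52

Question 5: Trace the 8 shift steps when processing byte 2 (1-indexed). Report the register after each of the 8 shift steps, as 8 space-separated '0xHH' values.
Answer: 0xE0 0xC7 0x89 0x15 0x2A 0x54 0xA8 0x57

Derivation:
After byte 1 (0x98): reg=0xC1
Register before byte 2: 0xC1
After XOR with byte 0xB1: 0x70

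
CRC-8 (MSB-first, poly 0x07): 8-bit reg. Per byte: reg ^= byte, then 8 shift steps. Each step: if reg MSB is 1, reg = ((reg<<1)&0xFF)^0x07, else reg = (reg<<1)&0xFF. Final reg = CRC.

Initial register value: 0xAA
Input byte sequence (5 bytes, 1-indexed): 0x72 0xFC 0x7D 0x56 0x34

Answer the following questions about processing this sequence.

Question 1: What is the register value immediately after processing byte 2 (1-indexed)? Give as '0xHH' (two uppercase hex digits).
Answer: 0xE8

Derivation:
After byte 1 (0x72): reg=0x06
After byte 2 (0xFC): reg=0xE8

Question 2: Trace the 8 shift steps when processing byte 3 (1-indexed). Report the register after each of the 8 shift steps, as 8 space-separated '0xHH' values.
After byte 1 (0x72): reg=0x06
After byte 2 (0xFC): reg=0xE8
Register before byte 3: 0xE8
After XOR with byte 0x7D: 0x95

Answer: 0x2D 0x5A 0xB4 0x6F 0xDE 0xBB 0x71 0xE2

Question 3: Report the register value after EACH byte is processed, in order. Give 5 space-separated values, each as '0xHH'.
0x06 0xE8 0xE2 0x05 0x97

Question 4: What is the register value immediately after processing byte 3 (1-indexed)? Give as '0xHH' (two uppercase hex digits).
Answer: 0xE2

Derivation:
After byte 1 (0x72): reg=0x06
After byte 2 (0xFC): reg=0xE8
After byte 3 (0x7D): reg=0xE2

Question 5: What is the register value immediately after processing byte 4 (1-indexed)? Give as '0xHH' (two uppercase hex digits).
Answer: 0x05

Derivation:
After byte 1 (0x72): reg=0x06
After byte 2 (0xFC): reg=0xE8
After byte 3 (0x7D): reg=0xE2
After byte 4 (0x56): reg=0x05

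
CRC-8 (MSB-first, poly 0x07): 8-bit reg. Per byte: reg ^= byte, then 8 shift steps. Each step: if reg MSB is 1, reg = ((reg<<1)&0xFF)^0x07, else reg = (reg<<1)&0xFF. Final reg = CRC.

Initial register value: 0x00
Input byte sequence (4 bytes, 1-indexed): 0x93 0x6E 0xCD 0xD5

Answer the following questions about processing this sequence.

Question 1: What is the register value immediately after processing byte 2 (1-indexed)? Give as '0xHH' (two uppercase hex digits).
After byte 1 (0x93): reg=0xF0
After byte 2 (0x6E): reg=0xD3

Answer: 0xD3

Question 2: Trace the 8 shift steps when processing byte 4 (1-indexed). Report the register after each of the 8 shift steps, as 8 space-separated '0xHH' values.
Answer: 0x19 0x32 0x64 0xC8 0x97 0x29 0x52 0xA4

Derivation:
After byte 1 (0x93): reg=0xF0
After byte 2 (0x6E): reg=0xD3
After byte 3 (0xCD): reg=0x5A
Register before byte 4: 0x5A
After XOR with byte 0xD5: 0x8F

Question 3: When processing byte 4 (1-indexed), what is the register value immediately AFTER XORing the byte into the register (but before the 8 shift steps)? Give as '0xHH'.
Register before byte 4: 0x5A
Byte 4: 0xD5
0x5A XOR 0xD5 = 0x8F

Answer: 0x8F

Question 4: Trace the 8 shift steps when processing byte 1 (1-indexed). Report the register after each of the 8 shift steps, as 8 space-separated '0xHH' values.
Answer: 0x21 0x42 0x84 0x0F 0x1E 0x3C 0x78 0xF0

Derivation:
Register before byte 1: 0x00
After XOR with byte 0x93: 0x93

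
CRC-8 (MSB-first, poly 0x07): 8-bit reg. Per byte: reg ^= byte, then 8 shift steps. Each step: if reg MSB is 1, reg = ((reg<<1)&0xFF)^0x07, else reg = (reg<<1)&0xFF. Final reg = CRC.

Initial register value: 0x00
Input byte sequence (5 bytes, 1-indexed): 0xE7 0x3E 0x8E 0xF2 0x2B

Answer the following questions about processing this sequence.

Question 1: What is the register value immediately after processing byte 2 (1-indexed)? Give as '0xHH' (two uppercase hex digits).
After byte 1 (0xE7): reg=0xBB
After byte 2 (0x3E): reg=0x92

Answer: 0x92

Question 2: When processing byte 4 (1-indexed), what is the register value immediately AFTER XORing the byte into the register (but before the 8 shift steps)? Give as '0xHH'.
Answer: 0xA6

Derivation:
Register before byte 4: 0x54
Byte 4: 0xF2
0x54 XOR 0xF2 = 0xA6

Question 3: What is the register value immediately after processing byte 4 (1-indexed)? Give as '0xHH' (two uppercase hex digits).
After byte 1 (0xE7): reg=0xBB
After byte 2 (0x3E): reg=0x92
After byte 3 (0x8E): reg=0x54
After byte 4 (0xF2): reg=0x7B

Answer: 0x7B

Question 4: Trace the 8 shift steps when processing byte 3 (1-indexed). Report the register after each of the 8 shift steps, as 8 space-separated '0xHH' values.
After byte 1 (0xE7): reg=0xBB
After byte 2 (0x3E): reg=0x92
Register before byte 3: 0x92
After XOR with byte 0x8E: 0x1C

Answer: 0x38 0x70 0xE0 0xC7 0x89 0x15 0x2A 0x54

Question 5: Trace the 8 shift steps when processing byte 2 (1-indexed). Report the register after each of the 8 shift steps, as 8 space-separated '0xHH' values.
Answer: 0x0D 0x1A 0x34 0x68 0xD0 0xA7 0x49 0x92

Derivation:
After byte 1 (0xE7): reg=0xBB
Register before byte 2: 0xBB
After XOR with byte 0x3E: 0x85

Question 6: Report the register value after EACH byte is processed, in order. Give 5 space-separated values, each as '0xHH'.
0xBB 0x92 0x54 0x7B 0xB7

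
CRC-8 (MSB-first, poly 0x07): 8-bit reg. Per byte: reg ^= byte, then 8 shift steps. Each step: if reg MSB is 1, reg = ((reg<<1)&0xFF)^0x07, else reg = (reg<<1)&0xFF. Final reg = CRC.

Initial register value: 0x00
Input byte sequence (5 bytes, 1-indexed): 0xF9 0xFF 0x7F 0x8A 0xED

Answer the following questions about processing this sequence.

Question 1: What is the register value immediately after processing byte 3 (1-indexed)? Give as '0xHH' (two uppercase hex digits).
After byte 1 (0xF9): reg=0xE1
After byte 2 (0xFF): reg=0x5A
After byte 3 (0x7F): reg=0xFB

Answer: 0xFB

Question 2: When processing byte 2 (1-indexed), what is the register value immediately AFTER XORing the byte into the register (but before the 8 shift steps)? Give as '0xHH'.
Answer: 0x1E

Derivation:
Register before byte 2: 0xE1
Byte 2: 0xFF
0xE1 XOR 0xFF = 0x1E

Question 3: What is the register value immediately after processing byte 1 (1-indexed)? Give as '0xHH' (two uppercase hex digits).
After byte 1 (0xF9): reg=0xE1

Answer: 0xE1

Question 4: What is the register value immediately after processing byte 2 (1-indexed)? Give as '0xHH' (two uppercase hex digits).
Answer: 0x5A

Derivation:
After byte 1 (0xF9): reg=0xE1
After byte 2 (0xFF): reg=0x5A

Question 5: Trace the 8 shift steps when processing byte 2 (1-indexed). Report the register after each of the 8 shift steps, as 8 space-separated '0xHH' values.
Answer: 0x3C 0x78 0xF0 0xE7 0xC9 0x95 0x2D 0x5A

Derivation:
After byte 1 (0xF9): reg=0xE1
Register before byte 2: 0xE1
After XOR with byte 0xFF: 0x1E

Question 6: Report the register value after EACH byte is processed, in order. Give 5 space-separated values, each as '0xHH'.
0xE1 0x5A 0xFB 0x50 0x3A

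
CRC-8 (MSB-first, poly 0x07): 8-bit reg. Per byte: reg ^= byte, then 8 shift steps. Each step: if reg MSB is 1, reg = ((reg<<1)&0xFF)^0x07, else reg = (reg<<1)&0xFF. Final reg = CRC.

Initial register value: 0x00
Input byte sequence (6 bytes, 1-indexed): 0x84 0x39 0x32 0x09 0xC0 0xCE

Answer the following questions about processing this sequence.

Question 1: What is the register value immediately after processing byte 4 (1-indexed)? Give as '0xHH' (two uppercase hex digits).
After byte 1 (0x84): reg=0x95
After byte 2 (0x39): reg=0x4D
After byte 3 (0x32): reg=0x7A
After byte 4 (0x09): reg=0x5E

Answer: 0x5E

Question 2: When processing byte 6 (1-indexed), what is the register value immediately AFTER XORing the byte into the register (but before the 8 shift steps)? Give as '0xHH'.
Register before byte 6: 0xD3
Byte 6: 0xCE
0xD3 XOR 0xCE = 0x1D

Answer: 0x1D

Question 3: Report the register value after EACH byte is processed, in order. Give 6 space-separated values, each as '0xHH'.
0x95 0x4D 0x7A 0x5E 0xD3 0x53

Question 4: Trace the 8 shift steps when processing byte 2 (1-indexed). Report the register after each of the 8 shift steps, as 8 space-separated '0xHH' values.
After byte 1 (0x84): reg=0x95
Register before byte 2: 0x95
After XOR with byte 0x39: 0xAC

Answer: 0x5F 0xBE 0x7B 0xF6 0xEB 0xD1 0xA5 0x4D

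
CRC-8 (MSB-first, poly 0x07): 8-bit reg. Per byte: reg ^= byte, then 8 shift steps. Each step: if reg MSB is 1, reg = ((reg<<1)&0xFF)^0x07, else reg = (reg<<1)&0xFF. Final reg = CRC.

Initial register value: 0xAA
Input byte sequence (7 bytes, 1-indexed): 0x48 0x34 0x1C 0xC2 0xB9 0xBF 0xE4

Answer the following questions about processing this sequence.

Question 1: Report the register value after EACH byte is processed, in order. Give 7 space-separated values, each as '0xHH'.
0xA0 0xE5 0xE1 0xE9 0xB7 0x38 0x1A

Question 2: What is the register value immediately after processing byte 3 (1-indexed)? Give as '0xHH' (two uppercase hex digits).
After byte 1 (0x48): reg=0xA0
After byte 2 (0x34): reg=0xE5
After byte 3 (0x1C): reg=0xE1

Answer: 0xE1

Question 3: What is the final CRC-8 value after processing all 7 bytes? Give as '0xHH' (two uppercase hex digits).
After byte 1 (0x48): reg=0xA0
After byte 2 (0x34): reg=0xE5
After byte 3 (0x1C): reg=0xE1
After byte 4 (0xC2): reg=0xE9
After byte 5 (0xB9): reg=0xB7
After byte 6 (0xBF): reg=0x38
After byte 7 (0xE4): reg=0x1A

Answer: 0x1A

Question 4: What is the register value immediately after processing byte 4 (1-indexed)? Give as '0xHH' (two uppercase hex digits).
After byte 1 (0x48): reg=0xA0
After byte 2 (0x34): reg=0xE5
After byte 3 (0x1C): reg=0xE1
After byte 4 (0xC2): reg=0xE9

Answer: 0xE9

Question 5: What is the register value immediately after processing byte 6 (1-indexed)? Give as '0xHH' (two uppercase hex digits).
After byte 1 (0x48): reg=0xA0
After byte 2 (0x34): reg=0xE5
After byte 3 (0x1C): reg=0xE1
After byte 4 (0xC2): reg=0xE9
After byte 5 (0xB9): reg=0xB7
After byte 6 (0xBF): reg=0x38

Answer: 0x38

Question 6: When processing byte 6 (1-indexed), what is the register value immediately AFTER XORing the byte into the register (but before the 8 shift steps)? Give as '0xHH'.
Register before byte 6: 0xB7
Byte 6: 0xBF
0xB7 XOR 0xBF = 0x08

Answer: 0x08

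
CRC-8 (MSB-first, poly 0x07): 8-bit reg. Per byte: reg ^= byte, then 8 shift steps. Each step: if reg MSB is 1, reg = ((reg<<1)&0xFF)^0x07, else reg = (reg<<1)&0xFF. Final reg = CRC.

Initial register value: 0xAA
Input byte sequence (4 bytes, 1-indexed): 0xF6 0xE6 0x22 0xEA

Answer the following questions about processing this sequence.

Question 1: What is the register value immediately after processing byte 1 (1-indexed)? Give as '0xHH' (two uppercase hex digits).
Answer: 0x93

Derivation:
After byte 1 (0xF6): reg=0x93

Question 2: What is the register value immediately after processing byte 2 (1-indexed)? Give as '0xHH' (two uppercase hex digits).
After byte 1 (0xF6): reg=0x93
After byte 2 (0xE6): reg=0x4C

Answer: 0x4C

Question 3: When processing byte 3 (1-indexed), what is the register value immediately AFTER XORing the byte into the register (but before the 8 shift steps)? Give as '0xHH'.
Answer: 0x6E

Derivation:
Register before byte 3: 0x4C
Byte 3: 0x22
0x4C XOR 0x22 = 0x6E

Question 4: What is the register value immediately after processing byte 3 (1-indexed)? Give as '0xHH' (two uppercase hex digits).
After byte 1 (0xF6): reg=0x93
After byte 2 (0xE6): reg=0x4C
After byte 3 (0x22): reg=0x0D

Answer: 0x0D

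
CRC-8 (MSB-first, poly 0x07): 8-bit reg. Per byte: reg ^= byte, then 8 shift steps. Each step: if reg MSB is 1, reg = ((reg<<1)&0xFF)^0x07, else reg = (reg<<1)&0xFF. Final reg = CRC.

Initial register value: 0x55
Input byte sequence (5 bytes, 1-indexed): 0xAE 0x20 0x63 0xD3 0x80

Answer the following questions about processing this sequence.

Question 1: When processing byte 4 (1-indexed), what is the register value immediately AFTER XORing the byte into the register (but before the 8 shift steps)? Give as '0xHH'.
Register before byte 4: 0x00
Byte 4: 0xD3
0x00 XOR 0xD3 = 0xD3

Answer: 0xD3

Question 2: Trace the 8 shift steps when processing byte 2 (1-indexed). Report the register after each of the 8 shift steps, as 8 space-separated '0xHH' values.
Answer: 0x99 0x35 0x6A 0xD4 0xAF 0x59 0xB2 0x63

Derivation:
After byte 1 (0xAE): reg=0xEF
Register before byte 2: 0xEF
After XOR with byte 0x20: 0xCF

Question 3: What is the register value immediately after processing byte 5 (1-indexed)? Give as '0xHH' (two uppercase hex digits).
After byte 1 (0xAE): reg=0xEF
After byte 2 (0x20): reg=0x63
After byte 3 (0x63): reg=0x00
After byte 4 (0xD3): reg=0x37
After byte 5 (0x80): reg=0x0C

Answer: 0x0C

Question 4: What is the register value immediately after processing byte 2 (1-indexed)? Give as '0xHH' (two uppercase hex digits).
Answer: 0x63

Derivation:
After byte 1 (0xAE): reg=0xEF
After byte 2 (0x20): reg=0x63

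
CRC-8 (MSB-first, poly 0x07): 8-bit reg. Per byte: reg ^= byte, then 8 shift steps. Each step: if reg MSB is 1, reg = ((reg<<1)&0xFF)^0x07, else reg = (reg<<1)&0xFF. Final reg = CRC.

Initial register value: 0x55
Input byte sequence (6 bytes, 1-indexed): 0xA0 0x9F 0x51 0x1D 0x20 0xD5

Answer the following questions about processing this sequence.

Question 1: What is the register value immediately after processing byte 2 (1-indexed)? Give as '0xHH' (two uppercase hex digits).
Answer: 0x81

Derivation:
After byte 1 (0xA0): reg=0xC5
After byte 2 (0x9F): reg=0x81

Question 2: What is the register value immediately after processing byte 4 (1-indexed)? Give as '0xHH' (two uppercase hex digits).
After byte 1 (0xA0): reg=0xC5
After byte 2 (0x9F): reg=0x81
After byte 3 (0x51): reg=0x3E
After byte 4 (0x1D): reg=0xE9

Answer: 0xE9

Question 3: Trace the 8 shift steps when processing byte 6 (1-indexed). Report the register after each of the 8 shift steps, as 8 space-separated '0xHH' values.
After byte 1 (0xA0): reg=0xC5
After byte 2 (0x9F): reg=0x81
After byte 3 (0x51): reg=0x3E
After byte 4 (0x1D): reg=0xE9
After byte 5 (0x20): reg=0x71
Register before byte 6: 0x71
After XOR with byte 0xD5: 0xA4

Answer: 0x4F 0x9E 0x3B 0x76 0xEC 0xDF 0xB9 0x75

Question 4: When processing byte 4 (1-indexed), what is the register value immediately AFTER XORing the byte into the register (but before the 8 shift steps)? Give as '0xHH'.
Answer: 0x23

Derivation:
Register before byte 4: 0x3E
Byte 4: 0x1D
0x3E XOR 0x1D = 0x23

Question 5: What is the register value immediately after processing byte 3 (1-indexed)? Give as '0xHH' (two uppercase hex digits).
After byte 1 (0xA0): reg=0xC5
After byte 2 (0x9F): reg=0x81
After byte 3 (0x51): reg=0x3E

Answer: 0x3E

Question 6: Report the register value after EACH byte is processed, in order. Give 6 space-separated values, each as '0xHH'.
0xC5 0x81 0x3E 0xE9 0x71 0x75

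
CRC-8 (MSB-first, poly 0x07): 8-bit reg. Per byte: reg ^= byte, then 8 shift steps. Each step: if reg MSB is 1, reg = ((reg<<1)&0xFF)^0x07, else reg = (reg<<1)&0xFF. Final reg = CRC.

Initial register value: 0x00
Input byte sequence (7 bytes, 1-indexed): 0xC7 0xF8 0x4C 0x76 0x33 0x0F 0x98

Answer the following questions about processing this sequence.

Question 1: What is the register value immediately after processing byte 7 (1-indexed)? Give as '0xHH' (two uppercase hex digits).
After byte 1 (0xC7): reg=0x5B
After byte 2 (0xF8): reg=0x60
After byte 3 (0x4C): reg=0xC4
After byte 4 (0x76): reg=0x17
After byte 5 (0x33): reg=0xFC
After byte 6 (0x0F): reg=0xD7
After byte 7 (0x98): reg=0xEA

Answer: 0xEA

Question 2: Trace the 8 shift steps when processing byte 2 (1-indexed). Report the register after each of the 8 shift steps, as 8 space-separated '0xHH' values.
Answer: 0x41 0x82 0x03 0x06 0x0C 0x18 0x30 0x60

Derivation:
After byte 1 (0xC7): reg=0x5B
Register before byte 2: 0x5B
After XOR with byte 0xF8: 0xA3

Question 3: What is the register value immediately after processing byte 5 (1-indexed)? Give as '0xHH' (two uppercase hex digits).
Answer: 0xFC

Derivation:
After byte 1 (0xC7): reg=0x5B
After byte 2 (0xF8): reg=0x60
After byte 3 (0x4C): reg=0xC4
After byte 4 (0x76): reg=0x17
After byte 5 (0x33): reg=0xFC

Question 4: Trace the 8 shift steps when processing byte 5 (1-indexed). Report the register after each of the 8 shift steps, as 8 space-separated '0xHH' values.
Answer: 0x48 0x90 0x27 0x4E 0x9C 0x3F 0x7E 0xFC

Derivation:
After byte 1 (0xC7): reg=0x5B
After byte 2 (0xF8): reg=0x60
After byte 3 (0x4C): reg=0xC4
After byte 4 (0x76): reg=0x17
Register before byte 5: 0x17
After XOR with byte 0x33: 0x24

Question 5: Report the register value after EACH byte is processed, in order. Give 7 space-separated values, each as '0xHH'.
0x5B 0x60 0xC4 0x17 0xFC 0xD7 0xEA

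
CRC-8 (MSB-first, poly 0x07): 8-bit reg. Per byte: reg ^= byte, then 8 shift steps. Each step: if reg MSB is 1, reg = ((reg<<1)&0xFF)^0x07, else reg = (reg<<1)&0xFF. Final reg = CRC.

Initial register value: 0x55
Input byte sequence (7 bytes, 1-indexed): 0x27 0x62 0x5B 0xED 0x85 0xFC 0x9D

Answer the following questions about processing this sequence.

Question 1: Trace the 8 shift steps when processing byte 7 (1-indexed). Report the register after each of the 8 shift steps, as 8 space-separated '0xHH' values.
After byte 1 (0x27): reg=0x59
After byte 2 (0x62): reg=0xA1
After byte 3 (0x5B): reg=0xE8
After byte 4 (0xED): reg=0x1B
After byte 5 (0x85): reg=0xD3
After byte 6 (0xFC): reg=0xCD
Register before byte 7: 0xCD
After XOR with byte 0x9D: 0x50

Answer: 0xA0 0x47 0x8E 0x1B 0x36 0x6C 0xD8 0xB7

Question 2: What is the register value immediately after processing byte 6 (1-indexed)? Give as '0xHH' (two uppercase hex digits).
Answer: 0xCD

Derivation:
After byte 1 (0x27): reg=0x59
After byte 2 (0x62): reg=0xA1
After byte 3 (0x5B): reg=0xE8
After byte 4 (0xED): reg=0x1B
After byte 5 (0x85): reg=0xD3
After byte 6 (0xFC): reg=0xCD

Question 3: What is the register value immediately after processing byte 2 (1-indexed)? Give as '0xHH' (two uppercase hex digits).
Answer: 0xA1

Derivation:
After byte 1 (0x27): reg=0x59
After byte 2 (0x62): reg=0xA1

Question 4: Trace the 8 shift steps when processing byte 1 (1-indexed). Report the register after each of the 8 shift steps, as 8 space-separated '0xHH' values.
Register before byte 1: 0x55
After XOR with byte 0x27: 0x72

Answer: 0xE4 0xCF 0x99 0x35 0x6A 0xD4 0xAF 0x59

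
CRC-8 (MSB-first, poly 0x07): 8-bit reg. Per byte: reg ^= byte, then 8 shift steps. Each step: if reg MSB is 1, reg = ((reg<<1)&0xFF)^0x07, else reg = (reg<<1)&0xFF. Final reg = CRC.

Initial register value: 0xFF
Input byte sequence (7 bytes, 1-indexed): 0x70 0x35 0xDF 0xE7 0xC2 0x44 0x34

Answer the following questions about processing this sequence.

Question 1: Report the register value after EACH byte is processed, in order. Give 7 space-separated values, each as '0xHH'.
0xA4 0xFE 0xE7 0x00 0x40 0x1C 0xD8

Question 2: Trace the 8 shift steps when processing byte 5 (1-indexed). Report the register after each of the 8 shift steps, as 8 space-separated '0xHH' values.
After byte 1 (0x70): reg=0xA4
After byte 2 (0x35): reg=0xFE
After byte 3 (0xDF): reg=0xE7
After byte 4 (0xE7): reg=0x00
Register before byte 5: 0x00
After XOR with byte 0xC2: 0xC2

Answer: 0x83 0x01 0x02 0x04 0x08 0x10 0x20 0x40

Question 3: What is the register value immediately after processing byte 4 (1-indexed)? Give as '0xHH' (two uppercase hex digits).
After byte 1 (0x70): reg=0xA4
After byte 2 (0x35): reg=0xFE
After byte 3 (0xDF): reg=0xE7
After byte 4 (0xE7): reg=0x00

Answer: 0x00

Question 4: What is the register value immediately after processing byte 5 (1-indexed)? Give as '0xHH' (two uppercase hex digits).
Answer: 0x40

Derivation:
After byte 1 (0x70): reg=0xA4
After byte 2 (0x35): reg=0xFE
After byte 3 (0xDF): reg=0xE7
After byte 4 (0xE7): reg=0x00
After byte 5 (0xC2): reg=0x40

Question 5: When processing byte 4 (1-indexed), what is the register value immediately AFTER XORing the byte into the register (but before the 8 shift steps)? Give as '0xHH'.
Register before byte 4: 0xE7
Byte 4: 0xE7
0xE7 XOR 0xE7 = 0x00

Answer: 0x00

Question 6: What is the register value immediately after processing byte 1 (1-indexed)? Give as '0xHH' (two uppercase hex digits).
Answer: 0xA4

Derivation:
After byte 1 (0x70): reg=0xA4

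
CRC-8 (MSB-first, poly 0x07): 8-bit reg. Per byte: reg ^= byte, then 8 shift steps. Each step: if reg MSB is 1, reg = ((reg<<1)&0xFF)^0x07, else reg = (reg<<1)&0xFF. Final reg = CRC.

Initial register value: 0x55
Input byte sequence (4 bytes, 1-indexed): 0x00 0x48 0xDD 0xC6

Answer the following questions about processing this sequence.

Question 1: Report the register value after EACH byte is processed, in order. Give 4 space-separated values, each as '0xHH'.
0xAC 0xB2 0x0A 0x6A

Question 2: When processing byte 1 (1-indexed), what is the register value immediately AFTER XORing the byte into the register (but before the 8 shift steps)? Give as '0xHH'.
Answer: 0x55

Derivation:
Register before byte 1: 0x55
Byte 1: 0x00
0x55 XOR 0x00 = 0x55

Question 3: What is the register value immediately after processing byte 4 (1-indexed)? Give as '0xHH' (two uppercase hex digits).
Answer: 0x6A

Derivation:
After byte 1 (0x00): reg=0xAC
After byte 2 (0x48): reg=0xB2
After byte 3 (0xDD): reg=0x0A
After byte 4 (0xC6): reg=0x6A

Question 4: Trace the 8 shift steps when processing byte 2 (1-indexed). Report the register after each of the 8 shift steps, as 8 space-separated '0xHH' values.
After byte 1 (0x00): reg=0xAC
Register before byte 2: 0xAC
After XOR with byte 0x48: 0xE4

Answer: 0xCF 0x99 0x35 0x6A 0xD4 0xAF 0x59 0xB2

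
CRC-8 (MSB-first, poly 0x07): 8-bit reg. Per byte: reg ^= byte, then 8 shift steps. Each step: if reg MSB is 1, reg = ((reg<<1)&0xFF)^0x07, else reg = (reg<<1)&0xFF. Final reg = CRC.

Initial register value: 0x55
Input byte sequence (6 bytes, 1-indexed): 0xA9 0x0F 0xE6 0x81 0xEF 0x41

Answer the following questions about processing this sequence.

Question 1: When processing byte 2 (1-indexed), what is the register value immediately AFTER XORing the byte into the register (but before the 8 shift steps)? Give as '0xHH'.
Answer: 0xF5

Derivation:
Register before byte 2: 0xFA
Byte 2: 0x0F
0xFA XOR 0x0F = 0xF5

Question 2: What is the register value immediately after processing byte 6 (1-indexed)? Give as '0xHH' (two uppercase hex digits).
Answer: 0xD4

Derivation:
After byte 1 (0xA9): reg=0xFA
After byte 2 (0x0F): reg=0xC5
After byte 3 (0xE6): reg=0xE9
After byte 4 (0x81): reg=0x1F
After byte 5 (0xEF): reg=0xDE
After byte 6 (0x41): reg=0xD4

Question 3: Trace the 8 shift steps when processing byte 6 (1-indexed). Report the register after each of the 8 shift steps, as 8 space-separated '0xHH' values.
Answer: 0x39 0x72 0xE4 0xCF 0x99 0x35 0x6A 0xD4

Derivation:
After byte 1 (0xA9): reg=0xFA
After byte 2 (0x0F): reg=0xC5
After byte 3 (0xE6): reg=0xE9
After byte 4 (0x81): reg=0x1F
After byte 5 (0xEF): reg=0xDE
Register before byte 6: 0xDE
After XOR with byte 0x41: 0x9F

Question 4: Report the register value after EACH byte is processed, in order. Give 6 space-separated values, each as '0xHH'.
0xFA 0xC5 0xE9 0x1F 0xDE 0xD4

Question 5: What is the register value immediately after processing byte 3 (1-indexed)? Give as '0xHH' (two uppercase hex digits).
Answer: 0xE9

Derivation:
After byte 1 (0xA9): reg=0xFA
After byte 2 (0x0F): reg=0xC5
After byte 3 (0xE6): reg=0xE9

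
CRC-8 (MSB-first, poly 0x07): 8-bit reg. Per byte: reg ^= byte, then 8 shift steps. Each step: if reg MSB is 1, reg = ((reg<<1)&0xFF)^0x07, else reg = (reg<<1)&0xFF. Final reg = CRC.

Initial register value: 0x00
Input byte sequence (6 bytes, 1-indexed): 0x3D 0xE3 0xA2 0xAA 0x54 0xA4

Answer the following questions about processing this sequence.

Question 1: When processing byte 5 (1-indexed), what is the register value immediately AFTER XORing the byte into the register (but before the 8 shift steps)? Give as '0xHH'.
Register before byte 5: 0x49
Byte 5: 0x54
0x49 XOR 0x54 = 0x1D

Answer: 0x1D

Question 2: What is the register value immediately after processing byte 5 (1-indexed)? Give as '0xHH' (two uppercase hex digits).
Answer: 0x53

Derivation:
After byte 1 (0x3D): reg=0xB3
After byte 2 (0xE3): reg=0xB7
After byte 3 (0xA2): reg=0x6B
After byte 4 (0xAA): reg=0x49
After byte 5 (0x54): reg=0x53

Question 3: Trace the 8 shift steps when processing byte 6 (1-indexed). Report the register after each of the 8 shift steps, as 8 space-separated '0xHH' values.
Answer: 0xE9 0xD5 0xAD 0x5D 0xBA 0x73 0xE6 0xCB

Derivation:
After byte 1 (0x3D): reg=0xB3
After byte 2 (0xE3): reg=0xB7
After byte 3 (0xA2): reg=0x6B
After byte 4 (0xAA): reg=0x49
After byte 5 (0x54): reg=0x53
Register before byte 6: 0x53
After XOR with byte 0xA4: 0xF7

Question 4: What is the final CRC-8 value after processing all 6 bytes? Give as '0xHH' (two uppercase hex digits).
Answer: 0xCB

Derivation:
After byte 1 (0x3D): reg=0xB3
After byte 2 (0xE3): reg=0xB7
After byte 3 (0xA2): reg=0x6B
After byte 4 (0xAA): reg=0x49
After byte 5 (0x54): reg=0x53
After byte 6 (0xA4): reg=0xCB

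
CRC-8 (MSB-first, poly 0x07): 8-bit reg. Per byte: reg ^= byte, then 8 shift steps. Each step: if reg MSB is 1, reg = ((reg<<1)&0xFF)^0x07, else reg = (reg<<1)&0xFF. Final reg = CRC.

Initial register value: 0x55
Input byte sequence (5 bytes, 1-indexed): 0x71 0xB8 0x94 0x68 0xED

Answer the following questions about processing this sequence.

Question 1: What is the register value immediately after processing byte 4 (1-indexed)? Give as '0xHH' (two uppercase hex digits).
Answer: 0x87

Derivation:
After byte 1 (0x71): reg=0xFC
After byte 2 (0xB8): reg=0xDB
After byte 3 (0x94): reg=0xEA
After byte 4 (0x68): reg=0x87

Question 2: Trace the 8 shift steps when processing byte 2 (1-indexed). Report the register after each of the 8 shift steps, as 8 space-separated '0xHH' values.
After byte 1 (0x71): reg=0xFC
Register before byte 2: 0xFC
After XOR with byte 0xB8: 0x44

Answer: 0x88 0x17 0x2E 0x5C 0xB8 0x77 0xEE 0xDB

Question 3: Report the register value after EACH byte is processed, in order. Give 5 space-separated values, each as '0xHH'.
0xFC 0xDB 0xEA 0x87 0x11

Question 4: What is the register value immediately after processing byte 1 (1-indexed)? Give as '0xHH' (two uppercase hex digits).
Answer: 0xFC

Derivation:
After byte 1 (0x71): reg=0xFC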